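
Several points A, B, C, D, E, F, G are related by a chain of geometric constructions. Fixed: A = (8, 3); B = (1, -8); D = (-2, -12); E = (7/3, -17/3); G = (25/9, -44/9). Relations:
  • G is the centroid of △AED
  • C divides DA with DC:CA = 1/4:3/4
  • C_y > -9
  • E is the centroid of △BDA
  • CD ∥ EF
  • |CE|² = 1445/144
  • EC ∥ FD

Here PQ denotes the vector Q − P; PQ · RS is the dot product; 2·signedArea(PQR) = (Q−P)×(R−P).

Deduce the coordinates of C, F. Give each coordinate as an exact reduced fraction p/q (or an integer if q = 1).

C = (1/2, -33/4)
F = (-1/6, -113/12)

1. C_x = 1/2  [C divides DA with DC:CA = 1/4:3/4]
2. C_y = -33/4  [C divides DA with DC:CA = 1/4:3/4]
   → C = (1/2, -33/4)
3. F_x = -1/6  [EC ∥ FD ∩ CD ∥ EF]
4. F_y = -113/12  [EC ∥ FD ∩ CD ∥ EF]
   → F = (-1/6, -113/12)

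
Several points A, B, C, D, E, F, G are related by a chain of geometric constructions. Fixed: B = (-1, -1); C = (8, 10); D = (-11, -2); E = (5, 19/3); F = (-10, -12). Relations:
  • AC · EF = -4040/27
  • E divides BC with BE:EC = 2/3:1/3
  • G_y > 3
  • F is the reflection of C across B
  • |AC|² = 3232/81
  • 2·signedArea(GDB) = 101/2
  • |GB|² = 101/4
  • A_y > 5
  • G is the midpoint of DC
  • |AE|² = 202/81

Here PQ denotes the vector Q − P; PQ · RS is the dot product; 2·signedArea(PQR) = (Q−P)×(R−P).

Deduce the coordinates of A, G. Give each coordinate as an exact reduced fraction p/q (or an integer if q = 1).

1. A_x = 4  [line 15·x + 55/3·y + -4150/27 = 0 ∩ |AE|² = 202/81]
2. A_y = 46/9  [line 15·x + 55/3·y + -4150/27 = 0 ∩ |AE|² = 202/81]
   → A = (4, 46/9)
3. G_x = -3/2  [G is the midpoint of DC]
4. G_y = 4  [G is the midpoint of DC]
   → G = (-3/2, 4)

A = (4, 46/9)
G = (-3/2, 4)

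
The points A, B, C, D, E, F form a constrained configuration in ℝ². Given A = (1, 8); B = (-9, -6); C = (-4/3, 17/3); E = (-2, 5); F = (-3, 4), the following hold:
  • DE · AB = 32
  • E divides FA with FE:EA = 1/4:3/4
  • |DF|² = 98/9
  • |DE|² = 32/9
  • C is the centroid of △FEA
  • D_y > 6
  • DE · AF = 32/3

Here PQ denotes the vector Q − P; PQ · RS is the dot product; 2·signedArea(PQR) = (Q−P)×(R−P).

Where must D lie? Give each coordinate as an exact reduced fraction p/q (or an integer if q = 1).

1. D_x = -2/3  [DE · AB = 32 ∩ DE · AF = 32/3]
2. D_y = 19/3  [DE · AB = 32 ∩ DE · AF = 32/3]
   → D = (-2/3, 19/3)

D = (-2/3, 19/3)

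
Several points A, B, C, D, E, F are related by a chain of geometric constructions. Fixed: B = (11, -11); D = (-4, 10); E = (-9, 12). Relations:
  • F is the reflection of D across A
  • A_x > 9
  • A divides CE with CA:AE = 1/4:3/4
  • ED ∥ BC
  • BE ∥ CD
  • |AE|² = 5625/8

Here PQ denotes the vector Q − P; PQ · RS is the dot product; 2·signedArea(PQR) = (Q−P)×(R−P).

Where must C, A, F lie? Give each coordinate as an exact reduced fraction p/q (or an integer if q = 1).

1. C_x = 16  [BE ∥ CD ∩ ED ∥ BC]
2. C_y = -13  [BE ∥ CD ∩ ED ∥ BC]
   → C = (16, -13)
3. A_x = 39/4  [A divides CE with CA:AE = 1/4:3/4]
4. A_y = -27/4  [A divides CE with CA:AE = 1/4:3/4]
   → A = (39/4, -27/4)
5. F_x = 47/2  [F is the reflection of D across A]
6. F_y = -47/2  [F is the reflection of D across A]
   → F = (47/2, -47/2)

A = (39/4, -27/4)
C = (16, -13)
F = (47/2, -47/2)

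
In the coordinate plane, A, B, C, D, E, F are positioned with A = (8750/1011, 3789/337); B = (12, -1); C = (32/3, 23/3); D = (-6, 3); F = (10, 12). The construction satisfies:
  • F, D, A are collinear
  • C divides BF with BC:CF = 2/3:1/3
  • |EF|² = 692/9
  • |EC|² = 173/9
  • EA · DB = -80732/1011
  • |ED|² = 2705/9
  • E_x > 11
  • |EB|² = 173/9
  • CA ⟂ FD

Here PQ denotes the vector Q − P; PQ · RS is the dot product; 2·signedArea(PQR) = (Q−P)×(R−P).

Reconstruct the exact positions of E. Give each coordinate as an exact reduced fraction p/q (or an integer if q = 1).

1. E_x = 34/3  [line -18·x + 4·y + 572/3 = 0 ∩ |ED|² = 2705/9]
2. E_y = 10/3  [line -18·x + 4·y + 572/3 = 0 ∩ |ED|² = 2705/9]
   → E = (34/3, 10/3)

E = (34/3, 10/3)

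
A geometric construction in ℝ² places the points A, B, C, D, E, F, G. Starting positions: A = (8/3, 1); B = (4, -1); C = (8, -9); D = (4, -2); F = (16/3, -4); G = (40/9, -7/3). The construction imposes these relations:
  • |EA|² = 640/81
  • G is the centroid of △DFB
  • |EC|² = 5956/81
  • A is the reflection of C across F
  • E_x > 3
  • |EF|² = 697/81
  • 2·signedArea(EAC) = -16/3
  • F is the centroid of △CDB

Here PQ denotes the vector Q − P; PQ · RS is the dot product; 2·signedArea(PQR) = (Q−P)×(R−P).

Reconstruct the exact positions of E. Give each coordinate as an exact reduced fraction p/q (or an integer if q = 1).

E = (32/9, -5/3)

1. E_x = 32/9  [line 10·x + 16/3·y + -80/3 = 0 ∩ |EA|² = 640/81]
2. E_y = -5/3  [line 10·x + 16/3·y + -80/3 = 0 ∩ |EA|² = 640/81]
   → E = (32/9, -5/3)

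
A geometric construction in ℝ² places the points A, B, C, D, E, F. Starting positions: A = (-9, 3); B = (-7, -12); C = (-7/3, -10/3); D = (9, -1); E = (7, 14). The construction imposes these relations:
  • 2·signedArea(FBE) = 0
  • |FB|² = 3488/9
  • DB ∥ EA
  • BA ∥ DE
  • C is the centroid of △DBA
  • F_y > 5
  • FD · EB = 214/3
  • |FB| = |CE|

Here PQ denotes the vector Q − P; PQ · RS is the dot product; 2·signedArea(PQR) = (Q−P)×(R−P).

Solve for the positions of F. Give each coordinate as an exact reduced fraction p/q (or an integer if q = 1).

F = (7/3, 16/3)

1. F_x = 7/3  [2·signedArea(FBE) = 0 ∩ FD · EB = 214/3]
2. F_y = 16/3  [2·signedArea(FBE) = 0 ∩ FD · EB = 214/3]
   → F = (7/3, 16/3)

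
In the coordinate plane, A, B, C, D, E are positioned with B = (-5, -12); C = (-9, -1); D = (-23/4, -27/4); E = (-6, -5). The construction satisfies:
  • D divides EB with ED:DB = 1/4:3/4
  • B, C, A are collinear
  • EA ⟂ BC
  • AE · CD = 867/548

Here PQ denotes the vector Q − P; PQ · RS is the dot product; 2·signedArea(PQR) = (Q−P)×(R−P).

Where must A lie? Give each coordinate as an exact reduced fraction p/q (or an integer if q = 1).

1. A_x = -1009/137  [B, C, A are collinear ∩ EA ⟂ BC]
2. A_y = -753/137  [B, C, A are collinear ∩ EA ⟂ BC]
   → A = (-1009/137, -753/137)

A = (-1009/137, -753/137)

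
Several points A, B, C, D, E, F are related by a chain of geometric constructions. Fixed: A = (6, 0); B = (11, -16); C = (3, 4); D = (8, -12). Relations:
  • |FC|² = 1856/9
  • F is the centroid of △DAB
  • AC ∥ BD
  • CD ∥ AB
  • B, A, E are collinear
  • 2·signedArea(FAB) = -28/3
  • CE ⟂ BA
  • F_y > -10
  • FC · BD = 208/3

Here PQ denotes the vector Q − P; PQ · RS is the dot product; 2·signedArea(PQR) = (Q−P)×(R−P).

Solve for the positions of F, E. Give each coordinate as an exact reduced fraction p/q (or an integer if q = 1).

1. F_x = 25/3  [F is the centroid of △DAB]
2. F_y = -28/3  [F is the centroid of △DAB]
   → F = (25/3, -28/3)
3. E_x = 1291/281  [B, A, E are collinear ∩ CE ⟂ BA]
4. E_y = 1264/281  [B, A, E are collinear ∩ CE ⟂ BA]
   → E = (1291/281, 1264/281)

E = (1291/281, 1264/281)
F = (25/3, -28/3)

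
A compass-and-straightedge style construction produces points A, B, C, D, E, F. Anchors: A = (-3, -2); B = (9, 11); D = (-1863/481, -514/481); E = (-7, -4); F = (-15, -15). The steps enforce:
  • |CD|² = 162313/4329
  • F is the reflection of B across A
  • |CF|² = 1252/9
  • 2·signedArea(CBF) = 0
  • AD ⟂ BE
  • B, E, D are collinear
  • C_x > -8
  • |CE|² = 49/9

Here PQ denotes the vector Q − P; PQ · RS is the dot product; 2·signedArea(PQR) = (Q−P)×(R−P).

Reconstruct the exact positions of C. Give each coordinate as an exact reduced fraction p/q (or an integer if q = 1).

1. C_x = -7  [line 26·x + -24·y + 30 = 0 ∩ |CF|² = 1252/9]
2. C_y = -19/3  [line 26·x + -24·y + 30 = 0 ∩ |CF|² = 1252/9]
   → C = (-7, -19/3)

C = (-7, -19/3)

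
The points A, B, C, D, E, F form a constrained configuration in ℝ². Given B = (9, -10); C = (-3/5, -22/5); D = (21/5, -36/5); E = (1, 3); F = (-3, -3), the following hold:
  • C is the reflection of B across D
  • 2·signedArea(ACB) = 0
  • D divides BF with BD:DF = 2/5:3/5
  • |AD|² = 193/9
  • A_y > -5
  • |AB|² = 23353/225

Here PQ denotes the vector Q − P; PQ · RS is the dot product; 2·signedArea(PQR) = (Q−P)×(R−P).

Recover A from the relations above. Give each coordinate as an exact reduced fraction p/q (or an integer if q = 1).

1. A_x = 1/5  [line 28/5·x + 48/5·y + 228/5 = 0 ∩ |AB|² = 23353/225]
2. A_y = -73/15  [line 28/5·x + 48/5·y + 228/5 = 0 ∩ |AB|² = 23353/225]
   → A = (1/5, -73/15)

A = (1/5, -73/15)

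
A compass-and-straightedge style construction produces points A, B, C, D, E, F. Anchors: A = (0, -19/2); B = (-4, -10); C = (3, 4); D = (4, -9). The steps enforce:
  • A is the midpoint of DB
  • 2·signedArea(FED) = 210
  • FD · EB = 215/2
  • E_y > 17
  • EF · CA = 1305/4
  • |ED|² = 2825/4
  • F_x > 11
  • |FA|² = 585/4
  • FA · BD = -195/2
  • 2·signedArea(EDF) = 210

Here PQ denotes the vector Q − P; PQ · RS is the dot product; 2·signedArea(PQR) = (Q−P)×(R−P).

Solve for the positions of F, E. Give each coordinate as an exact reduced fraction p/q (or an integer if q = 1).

E = (6, 35/2)
F = (12, -8)

1. F_x = 12  [line -8·x + -1·y + 88 = 0 ∩ |FA|² = 585/4]
2. F_y = -8  [line -8·x + -1·y + 88 = 0 ∩ |FA|² = 585/4]
   → F = (12, -8)
3. E_x = 6  [2·signedArea(EDF) = 210 ∩ EF · CA = 1305/4]
4. E_y = 35/2  [2·signedArea(EDF) = 210 ∩ EF · CA = 1305/4]
   → E = (6, 35/2)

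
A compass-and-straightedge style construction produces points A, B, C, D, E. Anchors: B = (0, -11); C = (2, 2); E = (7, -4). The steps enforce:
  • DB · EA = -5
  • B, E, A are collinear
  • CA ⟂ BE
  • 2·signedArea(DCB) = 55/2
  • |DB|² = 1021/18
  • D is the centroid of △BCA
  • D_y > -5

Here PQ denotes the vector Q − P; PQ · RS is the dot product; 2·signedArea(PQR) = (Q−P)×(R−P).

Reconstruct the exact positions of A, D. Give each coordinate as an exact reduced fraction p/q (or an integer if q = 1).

1. A_x = 15/2  [B, E, A are collinear ∩ CA ⟂ BE]
2. A_y = -7/2  [B, E, A are collinear ∩ CA ⟂ BE]
   → A = (15/2, -7/2)
3. D_x = 19/6  [D is the centroid of △BCA]
4. D_y = -25/6  [D is the centroid of △BCA]
   → D = (19/6, -25/6)

A = (15/2, -7/2)
D = (19/6, -25/6)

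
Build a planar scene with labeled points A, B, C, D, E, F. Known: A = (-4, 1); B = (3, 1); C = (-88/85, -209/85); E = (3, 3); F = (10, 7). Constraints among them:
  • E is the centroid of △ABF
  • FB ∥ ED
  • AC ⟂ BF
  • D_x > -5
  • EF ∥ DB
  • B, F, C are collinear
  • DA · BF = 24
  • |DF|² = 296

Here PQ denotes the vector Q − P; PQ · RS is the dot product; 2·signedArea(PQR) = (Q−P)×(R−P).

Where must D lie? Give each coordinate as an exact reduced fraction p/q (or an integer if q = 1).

D = (-4, -3)

1. D_x = -4  [EF ∥ DB ∩ FB ∥ ED]
2. D_y = -3  [EF ∥ DB ∩ FB ∥ ED]
   → D = (-4, -3)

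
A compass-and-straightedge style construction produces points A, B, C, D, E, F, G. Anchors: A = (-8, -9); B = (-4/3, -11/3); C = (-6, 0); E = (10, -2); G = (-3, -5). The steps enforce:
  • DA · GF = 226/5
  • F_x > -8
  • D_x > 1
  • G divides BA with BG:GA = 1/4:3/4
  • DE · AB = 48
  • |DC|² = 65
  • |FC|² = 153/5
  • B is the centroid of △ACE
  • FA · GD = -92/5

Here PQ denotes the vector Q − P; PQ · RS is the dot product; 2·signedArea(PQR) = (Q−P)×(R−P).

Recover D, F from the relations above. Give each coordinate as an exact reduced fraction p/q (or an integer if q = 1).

1. D_x = 2  [line -20/3·x + -16/3·y + 8 = 0 ∩ |DC|² = 65]
2. D_y = -1  [line -20/3·x + -16/3·y + 8 = 0 ∩ |DC|² = 65]
   → D = (2, -1)
3. F_x = -36/5  [line -10·x + -8·y + -576/5 = 0 ∩ |FC|² = 153/5]
4. F_y = -27/5  [line -10·x + -8·y + -576/5 = 0 ∩ |FC|² = 153/5]
   → F = (-36/5, -27/5)

D = (2, -1)
F = (-36/5, -27/5)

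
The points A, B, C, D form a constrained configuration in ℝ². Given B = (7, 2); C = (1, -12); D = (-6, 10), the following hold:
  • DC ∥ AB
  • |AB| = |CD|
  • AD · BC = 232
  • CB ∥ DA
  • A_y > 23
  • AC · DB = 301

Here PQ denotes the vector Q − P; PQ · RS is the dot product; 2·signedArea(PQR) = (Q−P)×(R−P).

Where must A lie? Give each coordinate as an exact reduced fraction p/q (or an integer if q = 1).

A = (0, 24)

1. A_x = 0  [DC ∥ AB ∩ CB ∥ DA]
2. A_y = 24  [DC ∥ AB ∩ CB ∥ DA]
   → A = (0, 24)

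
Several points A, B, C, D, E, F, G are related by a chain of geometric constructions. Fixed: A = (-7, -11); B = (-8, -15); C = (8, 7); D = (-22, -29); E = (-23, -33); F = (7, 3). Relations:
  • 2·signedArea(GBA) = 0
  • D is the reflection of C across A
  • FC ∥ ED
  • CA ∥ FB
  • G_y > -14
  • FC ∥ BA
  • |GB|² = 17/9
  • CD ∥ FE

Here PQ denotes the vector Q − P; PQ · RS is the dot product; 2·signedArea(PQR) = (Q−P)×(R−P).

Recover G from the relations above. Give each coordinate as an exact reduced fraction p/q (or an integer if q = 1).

1. G_x = -23/3  [line -4·x + 1·y + -17 = 0 ∩ |GB|² = 17/9]
2. G_y = -41/3  [line -4·x + 1·y + -17 = 0 ∩ |GB|² = 17/9]
   → G = (-23/3, -41/3)

G = (-23/3, -41/3)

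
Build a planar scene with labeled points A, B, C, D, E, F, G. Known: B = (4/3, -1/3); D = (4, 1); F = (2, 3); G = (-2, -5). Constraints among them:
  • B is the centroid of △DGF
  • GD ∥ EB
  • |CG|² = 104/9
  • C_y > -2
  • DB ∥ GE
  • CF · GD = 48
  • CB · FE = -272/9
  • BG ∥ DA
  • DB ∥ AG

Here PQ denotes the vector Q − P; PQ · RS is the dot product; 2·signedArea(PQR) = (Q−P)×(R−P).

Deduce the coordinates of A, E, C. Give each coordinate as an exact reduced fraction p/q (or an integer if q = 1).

A = (2/3, -11/3)
C = (-4/3, -5/3)
E = (-14/3, -19/3)

1. A_x = 2/3  [DB ∥ AG ∩ BG ∥ DA]
2. A_y = -11/3  [DB ∥ AG ∩ BG ∥ DA]
   → A = (2/3, -11/3)
3. E_x = -14/3  [GD ∥ EB ∩ DB ∥ GE]
4. E_y = -19/3  [GD ∥ EB ∩ DB ∥ GE]
   → E = (-14/3, -19/3)
5. C_x = -4/3  [CB · FE = -272/9 ∩ CF · GD = 48]
6. C_y = -5/3  [CB · FE = -272/9 ∩ CF · GD = 48]
   → C = (-4/3, -5/3)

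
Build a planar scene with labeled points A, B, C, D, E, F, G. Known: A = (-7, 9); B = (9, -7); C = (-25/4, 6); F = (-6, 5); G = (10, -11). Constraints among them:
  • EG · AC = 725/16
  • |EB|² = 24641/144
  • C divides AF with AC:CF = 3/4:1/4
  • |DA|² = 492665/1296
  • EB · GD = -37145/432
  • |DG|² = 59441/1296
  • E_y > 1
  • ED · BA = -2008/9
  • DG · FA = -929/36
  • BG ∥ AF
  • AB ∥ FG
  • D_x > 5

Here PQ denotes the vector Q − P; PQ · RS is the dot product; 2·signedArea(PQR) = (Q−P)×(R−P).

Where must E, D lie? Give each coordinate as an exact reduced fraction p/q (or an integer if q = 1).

D = (215/36, -50/9)
E = (-13/12, 4/3)

1. D_x = 215/36  [line 1·x + -4·y + -1015/36 = 0 ∩ |DA|² = 492665/1296]
2. D_y = -50/9  [line 1·x + -4·y + -1015/36 = 0 ∩ |DA|² = 492665/1296]
   → D = (215/36, -50/9)
3. E_x = -13/12  [EG · AC = 725/16 ∩ ED · BA = -2008/9]
4. E_y = 4/3  [EG · AC = 725/16 ∩ ED · BA = -2008/9]
   → E = (-13/12, 4/3)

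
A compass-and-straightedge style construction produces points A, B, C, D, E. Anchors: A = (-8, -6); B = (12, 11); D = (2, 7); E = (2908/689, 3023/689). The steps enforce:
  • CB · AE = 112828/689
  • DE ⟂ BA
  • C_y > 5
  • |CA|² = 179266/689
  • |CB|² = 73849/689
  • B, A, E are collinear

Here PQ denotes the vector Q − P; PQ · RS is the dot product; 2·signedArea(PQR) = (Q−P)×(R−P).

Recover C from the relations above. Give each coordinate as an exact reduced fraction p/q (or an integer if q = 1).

1. C_x = 2143/689  [line -8420/689·x + -7157/689·y + 1263/13 = 0 ∩ |CA|² = 179266/689]
2. C_y = 3923/689  [line -8420/689·x + -7157/689·y + 1263/13 = 0 ∩ |CA|² = 179266/689]
   → C = (2143/689, 3923/689)

C = (2143/689, 3923/689)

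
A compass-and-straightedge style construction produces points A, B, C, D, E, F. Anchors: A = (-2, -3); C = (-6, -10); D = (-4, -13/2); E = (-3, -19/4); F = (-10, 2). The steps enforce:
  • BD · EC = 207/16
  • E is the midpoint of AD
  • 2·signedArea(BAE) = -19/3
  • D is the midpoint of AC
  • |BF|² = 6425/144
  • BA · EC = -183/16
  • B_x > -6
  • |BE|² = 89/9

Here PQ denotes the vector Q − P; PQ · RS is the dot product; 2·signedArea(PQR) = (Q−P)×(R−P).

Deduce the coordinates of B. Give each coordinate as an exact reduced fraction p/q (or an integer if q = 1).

B = (-17/3, -37/12)

1. B_x = -17/3  [BD · EC = 207/16 ∩ 2·signedArea(BAE) = -19/3]
2. B_y = -37/12  [BD · EC = 207/16 ∩ 2·signedArea(BAE) = -19/3]
   → B = (-17/3, -37/12)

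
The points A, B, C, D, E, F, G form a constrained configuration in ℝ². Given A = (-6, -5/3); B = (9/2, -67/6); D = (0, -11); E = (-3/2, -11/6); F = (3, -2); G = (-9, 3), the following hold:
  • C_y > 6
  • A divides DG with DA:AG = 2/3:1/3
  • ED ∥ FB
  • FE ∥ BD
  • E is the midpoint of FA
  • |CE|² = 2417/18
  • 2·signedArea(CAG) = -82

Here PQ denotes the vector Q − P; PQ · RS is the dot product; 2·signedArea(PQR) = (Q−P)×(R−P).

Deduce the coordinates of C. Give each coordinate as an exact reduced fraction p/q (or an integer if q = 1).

C = (6, 7)

1. C_x = 6  [line -14/3·x + -3·y + 49 = 0 ∩ |CE|² = 2417/18]
2. C_y = 7  [line -14/3·x + -3·y + 49 = 0 ∩ |CE|² = 2417/18]
   → C = (6, 7)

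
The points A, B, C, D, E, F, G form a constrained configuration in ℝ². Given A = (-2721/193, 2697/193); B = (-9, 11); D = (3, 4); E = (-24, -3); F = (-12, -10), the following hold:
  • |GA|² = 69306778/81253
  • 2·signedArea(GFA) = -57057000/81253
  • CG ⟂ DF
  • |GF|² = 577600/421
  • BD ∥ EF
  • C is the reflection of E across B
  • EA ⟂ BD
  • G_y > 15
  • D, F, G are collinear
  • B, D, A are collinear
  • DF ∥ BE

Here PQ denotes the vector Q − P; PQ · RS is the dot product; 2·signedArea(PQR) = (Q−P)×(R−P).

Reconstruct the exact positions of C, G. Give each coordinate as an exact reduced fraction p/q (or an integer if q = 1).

1. C_x = 6  [C is the reflection of E across B]
2. C_y = 25  [C is the reflection of E across B]
   → C = (6, 25)
3. G_x = 6348/421  [D, F, G are collinear ∩ CG ⟂ DF]
4. G_y = 6430/421  [D, F, G are collinear ∩ CG ⟂ DF]
   → G = (6348/421, 6430/421)

C = (6, 25)
G = (6348/421, 6430/421)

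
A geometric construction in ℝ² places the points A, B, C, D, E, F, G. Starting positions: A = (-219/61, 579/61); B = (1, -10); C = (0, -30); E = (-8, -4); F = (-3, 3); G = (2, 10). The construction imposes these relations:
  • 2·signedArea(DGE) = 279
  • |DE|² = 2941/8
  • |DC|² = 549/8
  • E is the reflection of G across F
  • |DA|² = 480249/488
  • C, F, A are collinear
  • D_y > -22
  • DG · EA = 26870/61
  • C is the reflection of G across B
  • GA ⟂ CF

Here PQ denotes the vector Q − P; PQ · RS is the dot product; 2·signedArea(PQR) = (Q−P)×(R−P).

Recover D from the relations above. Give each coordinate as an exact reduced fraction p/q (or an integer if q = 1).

D = (-3/4, -87/4)

1. D_x = -3/4  [DG · EA = 26870/61 ∩ 2·signedArea(DGE) = 279]
2. D_y = -87/4  [DG · EA = 26870/61 ∩ 2·signedArea(DGE) = 279]
   → D = (-3/4, -87/4)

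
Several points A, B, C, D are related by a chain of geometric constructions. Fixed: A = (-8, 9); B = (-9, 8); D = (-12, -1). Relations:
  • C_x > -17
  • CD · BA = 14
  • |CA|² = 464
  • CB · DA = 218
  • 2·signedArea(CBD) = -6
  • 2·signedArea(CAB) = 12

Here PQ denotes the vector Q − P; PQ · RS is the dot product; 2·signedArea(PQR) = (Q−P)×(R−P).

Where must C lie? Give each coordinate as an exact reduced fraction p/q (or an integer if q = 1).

1. C_x = -16  [2·signedArea(CBD) = -6 ∩ 2·signedArea(CAB) = 12]
2. C_y = -11  [2·signedArea(CBD) = -6 ∩ 2·signedArea(CAB) = 12]
   → C = (-16, -11)

C = (-16, -11)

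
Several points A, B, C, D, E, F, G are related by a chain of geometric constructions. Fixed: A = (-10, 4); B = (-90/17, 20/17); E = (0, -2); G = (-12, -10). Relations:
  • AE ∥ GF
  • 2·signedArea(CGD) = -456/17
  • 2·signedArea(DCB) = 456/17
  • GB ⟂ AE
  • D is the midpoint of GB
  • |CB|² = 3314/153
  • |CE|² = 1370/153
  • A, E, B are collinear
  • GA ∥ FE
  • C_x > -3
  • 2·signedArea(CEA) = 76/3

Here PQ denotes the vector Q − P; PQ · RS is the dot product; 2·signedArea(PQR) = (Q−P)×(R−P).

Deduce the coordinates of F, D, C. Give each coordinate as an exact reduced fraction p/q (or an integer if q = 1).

1. F_x = -2  [GA ∥ FE ∩ AE ∥ GF]
2. F_y = -16  [GA ∥ FE ∩ AE ∥ GF]
   → F = (-2, -16)
3. D_x = -147/17  [D is the midpoint of GB]
4. D_y = -75/17  [D is the midpoint of GB]
   → D = (-147/17, -75/17)
5. C_x = -49/17  [2·signedArea(CEA) = 76/3 ∩ 2·signedArea(CGD) = -456/17]
6. C_y = -143/51  [2·signedArea(CEA) = 76/3 ∩ 2·signedArea(CGD) = -456/17]
   → C = (-49/17, -143/51)

C = (-49/17, -143/51)
D = (-147/17, -75/17)
F = (-2, -16)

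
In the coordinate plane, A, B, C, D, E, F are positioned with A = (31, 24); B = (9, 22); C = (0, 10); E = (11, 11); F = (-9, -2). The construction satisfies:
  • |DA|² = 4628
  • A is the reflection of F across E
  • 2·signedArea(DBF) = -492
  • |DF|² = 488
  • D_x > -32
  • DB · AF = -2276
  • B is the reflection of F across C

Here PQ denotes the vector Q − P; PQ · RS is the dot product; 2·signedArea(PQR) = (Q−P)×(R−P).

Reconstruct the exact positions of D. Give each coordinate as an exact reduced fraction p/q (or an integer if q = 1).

D = (-31, -4)

1. D_x = -31  [2·signedArea(DBF) = -492 ∩ DB · AF = -2276]
2. D_y = -4  [2·signedArea(DBF) = -492 ∩ DB · AF = -2276]
   → D = (-31, -4)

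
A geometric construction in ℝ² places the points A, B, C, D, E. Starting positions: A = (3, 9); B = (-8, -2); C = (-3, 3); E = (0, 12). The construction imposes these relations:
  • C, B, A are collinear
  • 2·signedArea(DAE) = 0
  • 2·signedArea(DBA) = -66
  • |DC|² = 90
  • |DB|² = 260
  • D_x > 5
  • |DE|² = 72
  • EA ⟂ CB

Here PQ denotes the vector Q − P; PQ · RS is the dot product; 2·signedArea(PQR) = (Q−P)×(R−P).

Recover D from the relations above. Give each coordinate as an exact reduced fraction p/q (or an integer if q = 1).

D = (6, 6)

1. D_x = 6  [2·signedArea(DAE) = 0 ∩ 2·signedArea(DBA) = -66]
2. D_y = 6  [2·signedArea(DAE) = 0 ∩ 2·signedArea(DBA) = -66]
   → D = (6, 6)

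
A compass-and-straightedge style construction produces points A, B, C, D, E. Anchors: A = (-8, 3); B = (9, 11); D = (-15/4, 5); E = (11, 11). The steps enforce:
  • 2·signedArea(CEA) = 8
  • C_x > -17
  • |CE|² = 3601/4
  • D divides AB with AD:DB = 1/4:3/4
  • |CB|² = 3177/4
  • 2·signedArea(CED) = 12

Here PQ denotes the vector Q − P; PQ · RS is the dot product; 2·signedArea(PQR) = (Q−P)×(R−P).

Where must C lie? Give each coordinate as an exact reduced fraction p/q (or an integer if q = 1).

C = (-33/2, -1)

1. C_x = -33/2  [2·signedArea(CEA) = 8 ∩ 2·signedArea(CED) = 12]
2. C_y = -1  [2·signedArea(CEA) = 8 ∩ 2·signedArea(CED) = 12]
   → C = (-33/2, -1)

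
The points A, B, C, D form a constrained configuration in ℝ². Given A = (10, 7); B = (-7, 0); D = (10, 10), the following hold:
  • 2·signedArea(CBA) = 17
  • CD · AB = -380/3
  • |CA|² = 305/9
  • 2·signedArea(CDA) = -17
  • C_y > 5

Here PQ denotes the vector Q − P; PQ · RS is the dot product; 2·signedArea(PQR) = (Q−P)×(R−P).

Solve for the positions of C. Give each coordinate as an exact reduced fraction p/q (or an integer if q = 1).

C = (13/3, 17/3)

1. C_x = 13/3  [2·signedArea(CDA) = -17 ∩ CD · AB = -380/3]
2. C_y = 17/3  [2·signedArea(CDA) = -17 ∩ CD · AB = -380/3]
   → C = (13/3, 17/3)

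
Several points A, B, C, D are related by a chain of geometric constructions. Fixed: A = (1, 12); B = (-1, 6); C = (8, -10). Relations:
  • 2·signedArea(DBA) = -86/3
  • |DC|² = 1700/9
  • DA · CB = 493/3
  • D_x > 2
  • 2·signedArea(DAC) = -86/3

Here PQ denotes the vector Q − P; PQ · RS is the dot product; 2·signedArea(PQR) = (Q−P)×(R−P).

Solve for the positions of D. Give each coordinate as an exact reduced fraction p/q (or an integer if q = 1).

D = (8/3, 8/3)

1. D_x = 8/3  [2·signedArea(DAC) = -86/3 ∩ DA · CB = 493/3]
2. D_y = 8/3  [2·signedArea(DAC) = -86/3 ∩ DA · CB = 493/3]
   → D = (8/3, 8/3)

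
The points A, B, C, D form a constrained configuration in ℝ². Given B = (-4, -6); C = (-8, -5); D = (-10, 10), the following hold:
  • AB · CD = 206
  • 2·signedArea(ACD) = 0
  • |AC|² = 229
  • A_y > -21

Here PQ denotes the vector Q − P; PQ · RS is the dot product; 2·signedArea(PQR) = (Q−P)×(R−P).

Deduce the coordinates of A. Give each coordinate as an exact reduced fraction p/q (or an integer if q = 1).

A = (-6, -20)

1. A_x = -6  [2·signedArea(ACD) = 0 ∩ AB · CD = 206]
2. A_y = -20  [2·signedArea(ACD) = 0 ∩ AB · CD = 206]
   → A = (-6, -20)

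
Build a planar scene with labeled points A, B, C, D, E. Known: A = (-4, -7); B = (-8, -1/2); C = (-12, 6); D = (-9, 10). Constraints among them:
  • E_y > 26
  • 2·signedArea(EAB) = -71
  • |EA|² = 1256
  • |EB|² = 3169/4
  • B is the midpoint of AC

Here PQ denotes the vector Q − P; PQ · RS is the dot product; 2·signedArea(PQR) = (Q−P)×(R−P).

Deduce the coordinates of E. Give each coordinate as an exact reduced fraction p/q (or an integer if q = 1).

E = (-14, 27)

1. E_x = -14  [line -13/2·x + -4·y + 17 = 0 ∩ |EB|² = 3169/4]
2. E_y = 27  [line -13/2·x + -4·y + 17 = 0 ∩ |EB|² = 3169/4]
   → E = (-14, 27)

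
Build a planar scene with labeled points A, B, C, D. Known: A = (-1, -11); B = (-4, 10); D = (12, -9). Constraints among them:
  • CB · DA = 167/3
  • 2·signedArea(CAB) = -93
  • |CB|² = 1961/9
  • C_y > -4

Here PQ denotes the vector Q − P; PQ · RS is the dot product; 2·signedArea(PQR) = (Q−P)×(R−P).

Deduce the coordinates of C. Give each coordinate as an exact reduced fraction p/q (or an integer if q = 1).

1. C_x = 7/3  [CB · DA = 167/3 ∩ 2·signedArea(CAB) = -93]
2. C_y = -10/3  [CB · DA = 167/3 ∩ 2·signedArea(CAB) = -93]
   → C = (7/3, -10/3)

C = (7/3, -10/3)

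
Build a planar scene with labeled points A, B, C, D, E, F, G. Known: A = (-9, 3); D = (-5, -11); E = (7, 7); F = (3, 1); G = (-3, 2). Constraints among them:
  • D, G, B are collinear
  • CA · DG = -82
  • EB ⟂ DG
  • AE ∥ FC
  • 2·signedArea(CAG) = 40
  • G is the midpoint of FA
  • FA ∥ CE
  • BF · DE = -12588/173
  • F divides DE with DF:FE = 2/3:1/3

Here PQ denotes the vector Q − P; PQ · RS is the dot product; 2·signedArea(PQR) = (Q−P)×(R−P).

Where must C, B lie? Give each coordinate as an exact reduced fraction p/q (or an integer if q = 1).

1. C_x = 19  [FA ∥ CE ∩ AE ∥ FC]
2. C_y = 5  [FA ∥ CE ∩ AE ∥ FC]
   → C = (19, 5)
3. B_x = -349/173  [D, G, B are collinear ∩ EB ⟂ DG]
4. B_y = 1451/173  [D, G, B are collinear ∩ EB ⟂ DG]
   → B = (-349/173, 1451/173)

B = (-349/173, 1451/173)
C = (19, 5)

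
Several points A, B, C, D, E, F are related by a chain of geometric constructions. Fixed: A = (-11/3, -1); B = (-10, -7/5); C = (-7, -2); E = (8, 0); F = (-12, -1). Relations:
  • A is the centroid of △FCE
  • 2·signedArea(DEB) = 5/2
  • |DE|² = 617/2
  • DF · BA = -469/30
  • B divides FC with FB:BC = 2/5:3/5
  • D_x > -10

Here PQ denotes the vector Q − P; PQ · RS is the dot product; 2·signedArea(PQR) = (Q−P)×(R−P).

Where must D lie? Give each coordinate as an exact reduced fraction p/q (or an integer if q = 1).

D = (-19/2, -3/2)

1. D_x = -19/2  [2·signedArea(DEB) = 5/2 ∩ DF · BA = -469/30]
2. D_y = -3/2  [2·signedArea(DEB) = 5/2 ∩ DF · BA = -469/30]
   → D = (-19/2, -3/2)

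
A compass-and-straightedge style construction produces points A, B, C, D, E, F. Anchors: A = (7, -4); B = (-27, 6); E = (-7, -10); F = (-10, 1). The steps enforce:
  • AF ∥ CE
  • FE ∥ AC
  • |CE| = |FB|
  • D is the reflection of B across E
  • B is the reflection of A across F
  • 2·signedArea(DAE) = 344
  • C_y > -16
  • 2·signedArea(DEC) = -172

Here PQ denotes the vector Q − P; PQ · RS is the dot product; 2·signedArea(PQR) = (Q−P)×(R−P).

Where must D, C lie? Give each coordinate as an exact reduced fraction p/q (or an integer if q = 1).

1. D_x = 13  [D is the reflection of B across E]
2. D_y = -26  [D is the reflection of B across E]
   → D = (13, -26)
3. C_x = 10  [AF ∥ CE ∩ FE ∥ AC]
4. C_y = -15  [AF ∥ CE ∩ FE ∥ AC]
   → C = (10, -15)

C = (10, -15)
D = (13, -26)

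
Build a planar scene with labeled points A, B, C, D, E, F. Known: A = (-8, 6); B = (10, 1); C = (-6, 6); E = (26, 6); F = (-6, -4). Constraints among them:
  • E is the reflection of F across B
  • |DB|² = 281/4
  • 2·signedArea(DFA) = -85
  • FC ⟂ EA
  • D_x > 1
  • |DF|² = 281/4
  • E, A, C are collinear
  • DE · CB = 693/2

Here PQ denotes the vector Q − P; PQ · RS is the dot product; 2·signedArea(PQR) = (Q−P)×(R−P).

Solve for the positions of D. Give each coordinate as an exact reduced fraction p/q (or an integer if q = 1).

1. D_x = 2  [DE · CB = 693/2 ∩ 2·signedArea(DFA) = -85]
2. D_y = -3/2  [DE · CB = 693/2 ∩ 2·signedArea(DFA) = -85]
   → D = (2, -3/2)

D = (2, -3/2)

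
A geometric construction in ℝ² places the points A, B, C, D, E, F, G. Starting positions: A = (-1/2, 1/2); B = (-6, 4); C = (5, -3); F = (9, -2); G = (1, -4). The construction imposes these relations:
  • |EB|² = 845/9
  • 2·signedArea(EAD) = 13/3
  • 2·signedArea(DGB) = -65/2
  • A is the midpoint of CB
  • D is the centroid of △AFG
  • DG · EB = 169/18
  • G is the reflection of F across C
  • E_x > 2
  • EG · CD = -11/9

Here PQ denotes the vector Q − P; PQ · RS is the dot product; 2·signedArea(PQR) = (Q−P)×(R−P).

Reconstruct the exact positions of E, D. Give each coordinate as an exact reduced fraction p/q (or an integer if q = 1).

D = (19/6, -11/6)
E = (8/3, -1/3)

1. D_x = 19/6  [D is the centroid of △AFG]
2. D_y = -11/6  [D is the centroid of △AFG]
   → D = (19/6, -11/6)
3. E_x = 8/3  [2·signedArea(EAD) = 13/3 ∩ EG · CD = -11/9]
4. E_y = -1/3  [2·signedArea(EAD) = 13/3 ∩ EG · CD = -11/9]
   → E = (8/3, -1/3)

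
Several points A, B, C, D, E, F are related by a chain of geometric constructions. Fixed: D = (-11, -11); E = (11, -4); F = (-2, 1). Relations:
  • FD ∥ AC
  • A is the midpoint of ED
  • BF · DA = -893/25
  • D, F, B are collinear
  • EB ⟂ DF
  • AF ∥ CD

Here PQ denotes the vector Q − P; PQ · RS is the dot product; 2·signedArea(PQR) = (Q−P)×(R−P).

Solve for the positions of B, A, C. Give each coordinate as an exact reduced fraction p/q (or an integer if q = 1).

A = (0, -15/2)
B = (7/25, 101/25)
C = (-9, -39/2)

1. B_x = 7/25  [D, F, B are collinear ∩ EB ⟂ DF]
2. B_y = 101/25  [D, F, B are collinear ∩ EB ⟂ DF]
   → B = (7/25, 101/25)
3. A_x = 0  [A is the midpoint of ED]
4. A_y = -15/2  [A is the midpoint of ED]
   → A = (0, -15/2)
5. C_x = -9  [AF ∥ CD ∩ FD ∥ AC]
6. C_y = -39/2  [AF ∥ CD ∩ FD ∥ AC]
   → C = (-9, -39/2)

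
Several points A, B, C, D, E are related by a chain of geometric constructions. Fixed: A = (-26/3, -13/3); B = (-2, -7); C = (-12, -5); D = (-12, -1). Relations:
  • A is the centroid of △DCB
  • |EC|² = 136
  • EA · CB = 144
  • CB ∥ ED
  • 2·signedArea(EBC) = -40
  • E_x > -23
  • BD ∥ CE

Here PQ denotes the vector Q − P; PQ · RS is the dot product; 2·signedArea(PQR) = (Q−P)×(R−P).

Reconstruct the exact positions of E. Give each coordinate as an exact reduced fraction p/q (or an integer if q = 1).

1. E_x = -22  [CB ∥ ED ∩ BD ∥ CE]
2. E_y = 1  [CB ∥ ED ∩ BD ∥ CE]
   → E = (-22, 1)

E = (-22, 1)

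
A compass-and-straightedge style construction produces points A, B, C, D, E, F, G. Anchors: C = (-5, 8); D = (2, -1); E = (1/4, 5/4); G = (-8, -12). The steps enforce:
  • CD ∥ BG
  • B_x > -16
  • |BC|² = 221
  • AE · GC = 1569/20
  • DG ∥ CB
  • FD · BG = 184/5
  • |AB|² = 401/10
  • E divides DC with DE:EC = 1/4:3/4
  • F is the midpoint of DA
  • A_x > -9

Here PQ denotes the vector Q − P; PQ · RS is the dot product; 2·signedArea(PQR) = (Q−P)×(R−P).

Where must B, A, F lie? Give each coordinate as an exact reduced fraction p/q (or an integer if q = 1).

A = (-89/10, -13/10)
B = (-15, -3)
F = (-69/20, -23/20)

1. B_x = -15  [CD ∥ BG ∩ DG ∥ CB]
2. B_y = -3  [CD ∥ BG ∩ DG ∥ CB]
   → B = (-15, -3)
3. A_x = -89/10  [line -3·x + -20·y + -527/10 = 0 ∩ |AB|² = 401/10]
4. A_y = -13/10  [line -3·x + -20·y + -527/10 = 0 ∩ |AB|² = 401/10]
   → A = (-89/10, -13/10)
5. F_x = -69/20  [F is the midpoint of DA]
6. F_y = -23/20  [F is the midpoint of DA]
   → F = (-69/20, -23/20)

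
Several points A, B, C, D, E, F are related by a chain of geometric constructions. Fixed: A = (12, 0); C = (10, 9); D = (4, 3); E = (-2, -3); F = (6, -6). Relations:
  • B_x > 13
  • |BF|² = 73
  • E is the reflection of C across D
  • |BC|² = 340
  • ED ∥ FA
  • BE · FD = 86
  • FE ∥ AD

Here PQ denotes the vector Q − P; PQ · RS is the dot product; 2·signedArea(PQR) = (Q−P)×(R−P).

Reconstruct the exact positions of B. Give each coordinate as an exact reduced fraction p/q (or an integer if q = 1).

B = (14, -9)

1. B_x = 14  [line 2·x + -9·y + -109 = 0 ∩ |BC|² = 340]
2. B_y = -9  [line 2·x + -9·y + -109 = 0 ∩ |BC|² = 340]
   → B = (14, -9)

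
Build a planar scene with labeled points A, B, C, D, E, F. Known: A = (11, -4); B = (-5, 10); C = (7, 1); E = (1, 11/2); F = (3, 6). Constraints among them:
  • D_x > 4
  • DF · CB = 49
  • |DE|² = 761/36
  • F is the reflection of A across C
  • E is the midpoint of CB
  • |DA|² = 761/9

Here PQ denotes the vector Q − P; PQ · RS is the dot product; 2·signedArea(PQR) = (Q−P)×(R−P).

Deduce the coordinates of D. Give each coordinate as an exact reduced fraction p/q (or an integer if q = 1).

D = (13/3, 7/3)

1. D_x = 13/3  [line 12·x + -9·y + -31 = 0 ∩ |DA|² = 761/9]
2. D_y = 7/3  [line 12·x + -9·y + -31 = 0 ∩ |DA|² = 761/9]
   → D = (13/3, 7/3)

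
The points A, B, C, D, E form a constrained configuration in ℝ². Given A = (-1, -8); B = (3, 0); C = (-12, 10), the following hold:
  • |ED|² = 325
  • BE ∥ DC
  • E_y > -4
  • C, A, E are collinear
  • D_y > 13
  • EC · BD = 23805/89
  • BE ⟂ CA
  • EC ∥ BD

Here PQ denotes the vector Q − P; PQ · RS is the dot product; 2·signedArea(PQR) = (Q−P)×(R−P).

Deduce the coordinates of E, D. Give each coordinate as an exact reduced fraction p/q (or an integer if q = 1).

1. E_x = -309/89  [C, A, E are collinear ∩ BE ⟂ CA]
2. E_y = -352/89  [C, A, E are collinear ∩ BE ⟂ CA]
   → E = (-309/89, -352/89)
3. D_x = -492/89  [BE ∥ DC ∩ EC ∥ BD]
4. D_y = 1242/89  [BE ∥ DC ∩ EC ∥ BD]
   → D = (-492/89, 1242/89)

D = (-492/89, 1242/89)
E = (-309/89, -352/89)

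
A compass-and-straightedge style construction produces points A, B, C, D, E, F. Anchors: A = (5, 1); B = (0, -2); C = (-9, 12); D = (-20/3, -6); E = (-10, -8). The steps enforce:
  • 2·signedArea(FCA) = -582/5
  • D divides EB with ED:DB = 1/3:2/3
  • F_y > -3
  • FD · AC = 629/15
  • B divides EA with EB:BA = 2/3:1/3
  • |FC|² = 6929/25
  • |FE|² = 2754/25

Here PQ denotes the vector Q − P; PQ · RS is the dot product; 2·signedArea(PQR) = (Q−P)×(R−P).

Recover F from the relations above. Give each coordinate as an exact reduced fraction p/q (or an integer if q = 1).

1. F_x = -1  [FD · AC = 629/15 ∩ 2·signedArea(FCA) = -582/5]
2. F_y = -13/5  [FD · AC = 629/15 ∩ 2·signedArea(FCA) = -582/5]
   → F = (-1, -13/5)

F = (-1, -13/5)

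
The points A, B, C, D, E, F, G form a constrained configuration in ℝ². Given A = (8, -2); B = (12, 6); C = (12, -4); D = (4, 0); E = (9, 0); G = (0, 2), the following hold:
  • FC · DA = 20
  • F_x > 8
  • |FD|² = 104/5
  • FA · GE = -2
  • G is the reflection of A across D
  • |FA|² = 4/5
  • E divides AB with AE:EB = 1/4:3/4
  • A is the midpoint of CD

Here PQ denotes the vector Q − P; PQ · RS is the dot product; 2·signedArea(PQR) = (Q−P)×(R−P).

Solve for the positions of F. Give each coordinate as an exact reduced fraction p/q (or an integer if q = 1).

F = (42/5, -6/5)

1. F_x = 42/5  [FA · GE = -2 ∩ FC · DA = 20]
2. F_y = -6/5  [FA · GE = -2 ∩ FC · DA = 20]
   → F = (42/5, -6/5)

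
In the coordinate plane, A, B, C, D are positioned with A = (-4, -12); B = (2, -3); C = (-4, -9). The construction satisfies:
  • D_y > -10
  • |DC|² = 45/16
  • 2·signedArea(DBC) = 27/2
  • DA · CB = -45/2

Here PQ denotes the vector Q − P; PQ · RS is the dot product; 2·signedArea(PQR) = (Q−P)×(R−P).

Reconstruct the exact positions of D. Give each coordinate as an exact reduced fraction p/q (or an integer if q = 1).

1. D_x = -5/2  [DA · CB = -45/2 ∩ 2·signedArea(DBC) = 27/2]
2. D_y = -39/4  [DA · CB = -45/2 ∩ 2·signedArea(DBC) = 27/2]
   → D = (-5/2, -39/4)

D = (-5/2, -39/4)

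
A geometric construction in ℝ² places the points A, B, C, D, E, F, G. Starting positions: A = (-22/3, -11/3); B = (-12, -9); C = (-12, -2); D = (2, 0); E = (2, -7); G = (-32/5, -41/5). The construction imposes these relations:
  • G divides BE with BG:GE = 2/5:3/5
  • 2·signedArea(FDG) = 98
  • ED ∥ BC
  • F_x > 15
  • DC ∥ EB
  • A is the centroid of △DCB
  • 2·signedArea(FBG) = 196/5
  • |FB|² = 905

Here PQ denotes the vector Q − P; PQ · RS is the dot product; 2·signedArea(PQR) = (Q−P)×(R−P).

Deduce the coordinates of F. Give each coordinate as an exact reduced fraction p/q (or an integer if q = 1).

1. F_x = 16  [2·signedArea(FDG) = 98 ∩ 2·signedArea(FBG) = 196/5]
2. F_y = 2  [2·signedArea(FDG) = 98 ∩ 2·signedArea(FBG) = 196/5]
   → F = (16, 2)

F = (16, 2)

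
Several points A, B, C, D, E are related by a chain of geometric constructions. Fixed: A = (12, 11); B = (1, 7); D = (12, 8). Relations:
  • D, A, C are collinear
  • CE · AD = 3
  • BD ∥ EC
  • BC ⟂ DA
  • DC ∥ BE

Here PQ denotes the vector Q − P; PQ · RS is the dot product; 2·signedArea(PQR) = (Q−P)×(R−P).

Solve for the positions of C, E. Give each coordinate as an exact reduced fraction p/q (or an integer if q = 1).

C = (12, 7)
E = (1, 6)

1. C_x = 12  [D, A, C are collinear ∩ BC ⟂ DA]
2. C_y = 7  [D, A, C are collinear ∩ BC ⟂ DA]
   → C = (12, 7)
3. E_x = 1  [BD ∥ EC ∩ DC ∥ BE]
4. E_y = 6  [BD ∥ EC ∩ DC ∥ BE]
   → E = (1, 6)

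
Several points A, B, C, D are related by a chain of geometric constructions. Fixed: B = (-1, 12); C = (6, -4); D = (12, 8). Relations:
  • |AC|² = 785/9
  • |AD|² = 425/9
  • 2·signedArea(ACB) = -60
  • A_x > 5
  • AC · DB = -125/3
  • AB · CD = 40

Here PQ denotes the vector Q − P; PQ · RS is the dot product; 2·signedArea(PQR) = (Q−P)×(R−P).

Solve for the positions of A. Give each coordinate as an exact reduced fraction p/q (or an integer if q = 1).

1. A_x = 17/3  [AB · CD = 40 ∩ 2·signedArea(ACB) = -60]
2. A_y = 16/3  [AB · CD = 40 ∩ 2·signedArea(ACB) = -60]
   → A = (17/3, 16/3)

A = (17/3, 16/3)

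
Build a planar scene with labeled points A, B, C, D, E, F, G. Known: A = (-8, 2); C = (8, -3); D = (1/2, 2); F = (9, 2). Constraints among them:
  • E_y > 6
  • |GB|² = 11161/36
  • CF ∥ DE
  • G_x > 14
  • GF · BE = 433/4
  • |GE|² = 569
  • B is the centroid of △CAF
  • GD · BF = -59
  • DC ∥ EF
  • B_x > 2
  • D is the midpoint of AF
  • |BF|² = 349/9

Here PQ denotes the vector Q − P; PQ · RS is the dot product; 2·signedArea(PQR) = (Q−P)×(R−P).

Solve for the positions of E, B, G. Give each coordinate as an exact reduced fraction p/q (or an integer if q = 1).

1. E_x = 3/2  [DC ∥ EF ∩ CF ∥ DE]
2. E_y = 7  [DC ∥ EF ∩ CF ∥ DE]
   → E = (3/2, 7)
3. B_x = 3  [B is the centroid of △CAF]
4. B_y = 1/3  [B is the centroid of △CAF]
   → B = (3, 1/3)
5. G_x = 29/2  [GF · BE = 433/4 ∩ GD · BF = -59]
6. G_y = -13  [GF · BE = 433/4 ∩ GD · BF = -59]
   → G = (29/2, -13)

B = (3, 1/3)
E = (3/2, 7)
G = (29/2, -13)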